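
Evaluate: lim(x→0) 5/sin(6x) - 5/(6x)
This is an ∞-∞ indeterminate form.

Combine fractions or rationalize to convert ∞-∞ to 0/0 form:
  lim(x→0) 5/sin(6x) - 5/(6x) = 0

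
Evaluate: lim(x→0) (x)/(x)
This is a 0/0 indeterminate form.

Apply L'Hôpital's rule: differentiate numerator and denominator separately.
  f(x) = x   ⇒   f'(x) = 1
  g(x) = x   ⇒   g'(x) = 1
  lim(x→0) f'(x)/g'(x) = lim(x→0) (1)/(1)
  = 1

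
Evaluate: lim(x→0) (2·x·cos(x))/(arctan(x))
This is a 0/0 indeterminate form.

Apply L'Hôpital's rule: differentiate numerator and denominator separately.
  f(x) = 2·x·cos(x)   ⇒   f'(x) = -2·x·sin(x) + 2·cos(x)
  g(x) = atan(x)   ⇒   g'(x) = 1/(x^2 + 1)
  lim(x→0) f'(x)/g'(x) = lim(x→0) (-2·x·sin(x) + 2·cos(x))/(1/(x^2 + 1))
  = 2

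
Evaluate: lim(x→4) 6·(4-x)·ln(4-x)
This is a 0·∞ indeterminate form.

Rewrite 0·∞ as a quotient (0/0 or ∞/∞ form), then apply L'Hôpital's rule:
  lim(x→4) 6·(4-x)·ln(4-x) = 0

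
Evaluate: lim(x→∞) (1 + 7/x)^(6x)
This is an exponential indeterminate form.

For exponential indeterminate forms, take the natural log:
  Let L = lim(x→∞) (1 + 7/x)^(6x)
  Then ln(L) = lim(x→∞) [exponent × ln(base)]
  Evaluate using L'Hôpital or standard limits, then exponentiate.
  L = e^(42)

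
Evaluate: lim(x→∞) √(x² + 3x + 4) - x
This is an ∞-∞ indeterminate form.

Combine fractions or rationalize to convert ∞-∞ to 0/0 form:
  lim(x→∞) √(x² + 3x + 4) - x = 3/2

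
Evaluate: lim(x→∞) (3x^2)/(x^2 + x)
This is an ∞/∞ indeterminate form.

Apply L'Hôpital's rule: differentiate numerator and denominator separately.
  f(x) = 3·x^2   ⇒   f'(x) = 6·x
  g(x) = x^2 + x   ⇒   g'(x) = 2·x + 1
  lim(x→∞) f'(x)/g'(x) = lim(x→∞) (6·x)/(2·x + 1)
  = 3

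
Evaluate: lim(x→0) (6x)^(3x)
This is an exponential indeterminate form.

For exponential indeterminate forms, take the natural log:
  Let L = lim(x→0) (6x)^(3x)
  Then ln(L) = lim(x→0) [exponent × ln(base)]
  Evaluate using L'Hôpital or standard limits, then exponentiate.
  L = 1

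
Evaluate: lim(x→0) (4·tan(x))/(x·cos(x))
This is a 0/0 indeterminate form.

Apply L'Hôpital's rule: differentiate numerator and denominator separately.
  f(x) = 4·tan(x)   ⇒   f'(x) = 4·tan(x)^2 + 4
  g(x) = x·cos(x)   ⇒   g'(x) = -x·sin(x) + cos(x)
  lim(x→0) f'(x)/g'(x) = lim(x→0) (4·tan(x)^2 + 4)/(-x·sin(x) + cos(x))
  = 4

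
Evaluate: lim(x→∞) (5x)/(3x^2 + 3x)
This is an ∞/∞ indeterminate form.

Apply L'Hôpital's rule: differentiate numerator and denominator separately.
  f(x) = 5·x   ⇒   f'(x) = 5
  g(x) = 3·x^2 + 3·x   ⇒   g'(x) = 6·x + 3
  lim(x→∞) f'(x)/g'(x) = lim(x→∞) (5)/(6·x + 3)
  = 0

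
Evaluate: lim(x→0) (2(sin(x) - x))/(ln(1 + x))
This is a 0/0 indeterminate form.

Apply L'Hôpital's rule: differentiate numerator and denominator separately.
  f(x) = -2·x + 2·sin(x)   ⇒   f'(x) = 2·cos(x) - 2
  g(x) = ln(x + 1)   ⇒   g'(x) = 1/(x + 1)
  lim(x→0) f'(x)/g'(x) = lim(x→0) (2·cos(x) - 2)/(1/(x + 1))
  = 0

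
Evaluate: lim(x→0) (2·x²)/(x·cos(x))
This is a 0/0 indeterminate form.

Apply L'Hôpital's rule: differentiate numerator and denominator separately.
  f(x) = 2·x^2   ⇒   f'(x) = 4·x
  g(x) = x·cos(x)   ⇒   g'(x) = -x·sin(x) + cos(x)
  lim(x→0) f'(x)/g'(x) = lim(x→0) (4·x)/(-x·sin(x) + cos(x))
  = 0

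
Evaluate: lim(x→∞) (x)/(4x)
This is an ∞/∞ indeterminate form.

Apply L'Hôpital's rule: differentiate numerator and denominator separately.
  f(x) = x   ⇒   f'(x) = 1
  g(x) = 4·x   ⇒   g'(x) = 4
  lim(x→∞) f'(x)/g'(x) = lim(x→∞) (1)/(4)
  = 1/4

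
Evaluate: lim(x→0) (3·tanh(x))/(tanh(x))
This is a 0/0 indeterminate form.

Apply L'Hôpital's rule: differentiate numerator and denominator separately.
  f(x) = 3·tanh(x)   ⇒   f'(x) = 3 - 3·tanh(x)^2
  g(x) = tanh(x)   ⇒   g'(x) = 1 - tanh(x)^2
  lim(x→0) f'(x)/g'(x) = lim(x→0) (3 - 3·tanh(x)^2)/(1 - tanh(x)^2)
  = 3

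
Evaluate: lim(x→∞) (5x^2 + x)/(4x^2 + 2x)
This is an ∞/∞ indeterminate form.

Apply L'Hôpital's rule: differentiate numerator and denominator separately.
  f(x) = 5·x^2 + x   ⇒   f'(x) = 10·x + 1
  g(x) = 4·x^2 + 2·x   ⇒   g'(x) = 8·x + 2
  lim(x→∞) f'(x)/g'(x) = lim(x→∞) (10·x + 1)/(8·x + 2)
  = 5/4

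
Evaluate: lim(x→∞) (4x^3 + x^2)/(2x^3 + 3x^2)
This is an ∞/∞ indeterminate form.

Apply L'Hôpital's rule: differentiate numerator and denominator separately.
  f(x) = 4·x^3 + x^2   ⇒   f'(x) = 12·x^2 + 2·x
  g(x) = 2·x^3 + 3·x^2   ⇒   g'(x) = 6·x^2 + 6·x
  lim(x→∞) f'(x)/g'(x) = lim(x→∞) (12·x^2 + 2·x)/(6·x^2 + 6·x)
  = 2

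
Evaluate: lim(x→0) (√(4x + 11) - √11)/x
This is a standard limit.

Factor or rationalize the expression:
  lim(x→0) (√(4x + 11) - √11)/x = 2·sqrt(11)/11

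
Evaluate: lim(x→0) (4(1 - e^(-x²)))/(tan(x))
This is a 0/0 indeterminate form.

Apply L'Hôpital's rule: differentiate numerator and denominator separately.
  f(x) = 4 - 4·e^(-x^2)   ⇒   f'(x) = 8·x·e^(-x^2)
  g(x) = tan(x)   ⇒   g'(x) = tan(x)^2 + 1
  lim(x→0) f'(x)/g'(x) = lim(x→0) (8·x·e^(-x^2))/(tan(x)^2 + 1)
  = 0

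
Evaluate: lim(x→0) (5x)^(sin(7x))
This is an exponential indeterminate form.

For exponential indeterminate forms, take the natural log:
  Let L = lim(x→0) (5x)^(sin(7x))
  Then ln(L) = lim(x→0) [exponent × ln(base)]
  Evaluate using L'Hôpital or standard limits, then exponentiate.
  L = 1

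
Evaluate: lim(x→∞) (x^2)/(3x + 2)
This is an ∞/∞ indeterminate form.

Apply L'Hôpital's rule: differentiate numerator and denominator separately.
  f(x) = x^2   ⇒   f'(x) = 2·x
  g(x) = 3·x + 2   ⇒   g'(x) = 3
  lim(x→∞) f'(x)/g'(x) = lim(x→∞) (2·x)/(3)
  = ∞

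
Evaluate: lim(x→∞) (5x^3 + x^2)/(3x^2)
This is an ∞/∞ indeterminate form.

Apply L'Hôpital's rule: differentiate numerator and denominator separately.
  f(x) = 5·x^3 + x^2   ⇒   f'(x) = 15·x^2 + 2·x
  g(x) = 3·x^2   ⇒   g'(x) = 6·x
  lim(x→∞) f'(x)/g'(x) = lim(x→∞) (15·x^2 + 2·x)/(6·x)
  = ∞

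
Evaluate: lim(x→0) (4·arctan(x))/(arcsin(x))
This is a 0/0 indeterminate form.

Apply L'Hôpital's rule: differentiate numerator and denominator separately.
  f(x) = 4·atan(x)   ⇒   f'(x) = 4/(x^2 + 1)
  g(x) = asin(x)   ⇒   g'(x) = 1/sqrt(1 - x^2)
  lim(x→0) f'(x)/g'(x) = lim(x→0) (4/(x^2 + 1))/(1/sqrt(1 - x^2))
  = 4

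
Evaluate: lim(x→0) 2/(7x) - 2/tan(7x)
This is an ∞-∞ indeterminate form.

Combine fractions or rationalize to convert ∞-∞ to 0/0 form:
  lim(x→0) 2/(7x) - 2/tan(7x) = 0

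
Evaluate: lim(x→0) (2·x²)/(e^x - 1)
This is a 0/0 indeterminate form.

Apply L'Hôpital's rule: differentiate numerator and denominator separately.
  f(x) = 2·x^2   ⇒   f'(x) = 4·x
  g(x) = e^(x) - 1   ⇒   g'(x) = e^(x)
  lim(x→0) f'(x)/g'(x) = lim(x→0) (4·x)/(e^(x))
  = 0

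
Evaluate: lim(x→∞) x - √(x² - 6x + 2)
This is an ∞-∞ indeterminate form.

Combine fractions or rationalize to convert ∞-∞ to 0/0 form:
  lim(x→∞) x - √(x² - 6x + 2) = 3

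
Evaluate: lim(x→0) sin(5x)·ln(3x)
This is a 0·∞ indeterminate form.

Rewrite 0·∞ as a quotient (0/0 or ∞/∞ form), then apply L'Hôpital's rule:
  lim(x→0) sin(5x)·ln(3x) = 0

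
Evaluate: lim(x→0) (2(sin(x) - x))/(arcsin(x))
This is a 0/0 indeterminate form.

Apply L'Hôpital's rule: differentiate numerator and denominator separately.
  f(x) = -2·x + 2·sin(x)   ⇒   f'(x) = 2·cos(x) - 2
  g(x) = asin(x)   ⇒   g'(x) = 1/sqrt(1 - x^2)
  lim(x→0) f'(x)/g'(x) = lim(x→0) (2·cos(x) - 2)/(1/sqrt(1 - x^2))
  = 0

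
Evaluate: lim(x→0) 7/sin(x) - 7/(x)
This is an ∞-∞ indeterminate form.

Combine fractions or rationalize to convert ∞-∞ to 0/0 form:
  lim(x→0) 7/sin(x) - 7/(x) = 0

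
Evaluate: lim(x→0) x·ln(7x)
This is a 0·∞ indeterminate form.

Rewrite 0·∞ as a quotient (0/0 or ∞/∞ form), then apply L'Hôpital's rule:
  lim(x→0) x·ln(7x) = 0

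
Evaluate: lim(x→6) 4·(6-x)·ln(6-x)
This is a 0·∞ indeterminate form.

Rewrite 0·∞ as a quotient (0/0 or ∞/∞ form), then apply L'Hôpital's rule:
  lim(x→6) 4·(6-x)·ln(6-x) = 0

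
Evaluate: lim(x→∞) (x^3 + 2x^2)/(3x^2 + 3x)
This is an ∞/∞ indeterminate form.

Apply L'Hôpital's rule: differentiate numerator and denominator separately.
  f(x) = x^3 + 2·x^2   ⇒   f'(x) = 3·x^2 + 4·x
  g(x) = 3·x^2 + 3·x   ⇒   g'(x) = 6·x + 3
  lim(x→∞) f'(x)/g'(x) = lim(x→∞) (3·x^2 + 4·x)/(6·x + 3)
  = ∞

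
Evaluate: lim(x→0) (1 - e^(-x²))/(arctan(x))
This is a 0/0 indeterminate form.

Apply L'Hôpital's rule: differentiate numerator and denominator separately.
  f(x) = 1 - e^(-x^2)   ⇒   f'(x) = 2·x·e^(-x^2)
  g(x) = atan(x)   ⇒   g'(x) = 1/(x^2 + 1)
  lim(x→0) f'(x)/g'(x) = lim(x→0) (2·x·e^(-x^2))/(1/(x^2 + 1))
  = 0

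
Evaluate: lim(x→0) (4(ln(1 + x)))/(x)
This is a 0/0 indeterminate form.

Apply L'Hôpital's rule: differentiate numerator and denominator separately.
  f(x) = 4·ln(x + 1)   ⇒   f'(x) = 4/(x + 1)
  g(x) = x   ⇒   g'(x) = 1
  lim(x→0) f'(x)/g'(x) = lim(x→0) (4/(x + 1))/(1)
  = 4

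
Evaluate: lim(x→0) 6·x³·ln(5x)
This is a 0·∞ indeterminate form.

Rewrite 0·∞ as a quotient (0/0 or ∞/∞ form), then apply L'Hôpital's rule:
  lim(x→0) 6·x³·ln(5x) = 0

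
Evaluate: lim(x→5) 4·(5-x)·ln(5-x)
This is a 0·∞ indeterminate form.

Rewrite 0·∞ as a quotient (0/0 or ∞/∞ form), then apply L'Hôpital's rule:
  lim(x→5) 4·(5-x)·ln(5-x) = 0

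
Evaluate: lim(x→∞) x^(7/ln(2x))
This is an exponential indeterminate form.

For exponential indeterminate forms, take the natural log:
  Let L = lim(x→∞) x^(7/ln(2x))
  Then ln(L) = lim(x→∞) [exponent × ln(base)]
  Evaluate using L'Hôpital or standard limits, then exponentiate.
  L = e^(7)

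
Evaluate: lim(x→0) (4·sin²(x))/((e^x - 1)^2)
This is a 0/0 indeterminate form.

Apply L'Hôpital's rule: differentiate numerator and denominator separately.
  f(x) = 4·sin(x)^2   ⇒   f'(x) = 8·sin(x)·cos(x)
  g(x) = (e^(x) - 1)^2   ⇒   g'(x) = 2·(e^(x) - 1)·e^(x)
  lim(x→0) f'(x)/g'(x) = lim(x→0) (8·sin(x)·cos(x))/(2·(e^(x) - 1)·e^(x))
  = 4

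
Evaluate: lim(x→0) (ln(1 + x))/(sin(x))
This is a 0/0 indeterminate form.

Apply L'Hôpital's rule: differentiate numerator and denominator separately.
  f(x) = ln(x + 1)   ⇒   f'(x) = 1/(x + 1)
  g(x) = sin(x)   ⇒   g'(x) = cos(x)
  lim(x→0) f'(x)/g'(x) = lim(x→0) (1/(x + 1))/(cos(x))
  = 1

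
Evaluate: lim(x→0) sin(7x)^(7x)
This is an exponential indeterminate form.

For exponential indeterminate forms, take the natural log:
  Let L = lim(x→0) sin(7x)^(7x)
  Then ln(L) = lim(x→0) [exponent × ln(base)]
  Evaluate using L'Hôpital or standard limits, then exponentiate.
  L = 1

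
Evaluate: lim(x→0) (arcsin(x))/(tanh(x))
This is a 0/0 indeterminate form.

Apply L'Hôpital's rule: differentiate numerator and denominator separately.
  f(x) = asin(x)   ⇒   f'(x) = 1/sqrt(1 - x^2)
  g(x) = tanh(x)   ⇒   g'(x) = 1 - tanh(x)^2
  lim(x→0) f'(x)/g'(x) = lim(x→0) (1/sqrt(1 - x^2))/(1 - tanh(x)^2)
  = 1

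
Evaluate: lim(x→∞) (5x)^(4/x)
This is an exponential indeterminate form.

For exponential indeterminate forms, take the natural log:
  Let L = lim(x→∞) (5x)^(4/x)
  Then ln(L) = lim(x→∞) [exponent × ln(base)]
  Evaluate using L'Hôpital or standard limits, then exponentiate.
  L = 1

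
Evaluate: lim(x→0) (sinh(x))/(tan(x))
This is a 0/0 indeterminate form.

Apply L'Hôpital's rule: differentiate numerator and denominator separately.
  f(x) = sinh(x)   ⇒   f'(x) = cosh(x)
  g(x) = tan(x)   ⇒   g'(x) = tan(x)^2 + 1
  lim(x→0) f'(x)/g'(x) = lim(x→0) (cosh(x))/(tan(x)^2 + 1)
  = 1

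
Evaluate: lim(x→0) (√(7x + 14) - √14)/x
This is a standard limit.

Factor or rationalize the expression:
  lim(x→0) (√(7x + 14) - √14)/x = sqrt(14)/4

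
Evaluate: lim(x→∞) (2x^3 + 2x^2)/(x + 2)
This is an ∞/∞ indeterminate form.

Apply L'Hôpital's rule: differentiate numerator and denominator separately.
  f(x) = 2·x^3 + 2·x^2   ⇒   f'(x) = 6·x^2 + 4·x
  g(x) = x + 2   ⇒   g'(x) = 1
  lim(x→∞) f'(x)/g'(x) = lim(x→∞) (6·x^2 + 4·x)/(1)
  = ∞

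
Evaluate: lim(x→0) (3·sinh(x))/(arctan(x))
This is a 0/0 indeterminate form.

Apply L'Hôpital's rule: differentiate numerator and denominator separately.
  f(x) = 3·sinh(x)   ⇒   f'(x) = 3·cosh(x)
  g(x) = atan(x)   ⇒   g'(x) = 1/(x^2 + 1)
  lim(x→0) f'(x)/g'(x) = lim(x→0) (3·cosh(x))/(1/(x^2 + 1))
  = 3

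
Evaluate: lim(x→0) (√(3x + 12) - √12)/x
This is a standard limit.

Factor or rationalize the expression:
  lim(x→0) (√(3x + 12) - √12)/x = sqrt(3)/4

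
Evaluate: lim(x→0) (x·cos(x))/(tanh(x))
This is a 0/0 indeterminate form.

Apply L'Hôpital's rule: differentiate numerator and denominator separately.
  f(x) = x·cos(x)   ⇒   f'(x) = -x·sin(x) + cos(x)
  g(x) = tanh(x)   ⇒   g'(x) = 1 - tanh(x)^2
  lim(x→0) f'(x)/g'(x) = lim(x→0) (-x·sin(x) + cos(x))/(1 - tanh(x)^2)
  = 1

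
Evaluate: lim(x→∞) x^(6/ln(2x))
This is an exponential indeterminate form.

For exponential indeterminate forms, take the natural log:
  Let L = lim(x→∞) x^(6/ln(2x))
  Then ln(L) = lim(x→∞) [exponent × ln(base)]
  Evaluate using L'Hôpital or standard limits, then exponentiate.
  L = e^(6)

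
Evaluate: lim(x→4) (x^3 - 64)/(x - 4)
This is a standard limit.

Factor or rationalize the expression:
  lim(x→4) (x^3 - 64)/(x - 4) = 48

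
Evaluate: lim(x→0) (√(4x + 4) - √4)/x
This is a standard limit.

Factor or rationalize the expression:
  lim(x→0) (√(4x + 4) - √4)/x = 1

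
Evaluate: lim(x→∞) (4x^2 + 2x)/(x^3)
This is an ∞/∞ indeterminate form.

Apply L'Hôpital's rule: differentiate numerator and denominator separately.
  f(x) = 4·x^2 + 2·x   ⇒   f'(x) = 8·x + 2
  g(x) = x^3   ⇒   g'(x) = 3·x^2
  lim(x→∞) f'(x)/g'(x) = lim(x→∞) (8·x + 2)/(3·x^2)
  = 0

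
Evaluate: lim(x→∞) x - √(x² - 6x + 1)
This is an ∞-∞ indeterminate form.

Combine fractions or rationalize to convert ∞-∞ to 0/0 form:
  lim(x→∞) x - √(x² - 6x + 1) = 3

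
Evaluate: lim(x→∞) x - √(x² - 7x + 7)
This is an ∞-∞ indeterminate form.

Combine fractions or rationalize to convert ∞-∞ to 0/0 form:
  lim(x→∞) x - √(x² - 7x + 7) = 7/2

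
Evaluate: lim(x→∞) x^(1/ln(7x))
This is an exponential indeterminate form.

For exponential indeterminate forms, take the natural log:
  Let L = lim(x→∞) x^(1/ln(7x))
  Then ln(L) = lim(x→∞) [exponent × ln(base)]
  Evaluate using L'Hôpital or standard limits, then exponentiate.
  L = e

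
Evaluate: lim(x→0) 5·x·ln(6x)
This is a 0·∞ indeterminate form.

Rewrite 0·∞ as a quotient (0/0 or ∞/∞ form), then apply L'Hôpital's rule:
  lim(x→0) 5·x·ln(6x) = 0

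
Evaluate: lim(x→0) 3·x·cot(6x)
This is a 0·∞ indeterminate form.

Rewrite 0·∞ as a quotient (0/0 or ∞/∞ form), then apply L'Hôpital's rule:
  lim(x→0) 3·x·cot(6x) = 1/2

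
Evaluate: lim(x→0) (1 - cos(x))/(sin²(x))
This is a 0/0 indeterminate form.

Apply L'Hôpital's rule: differentiate numerator and denominator separately.
  f(x) = 1 - cos(x)   ⇒   f'(x) = sin(x)
  g(x) = sin(x)^2   ⇒   g'(x) = 2·sin(x)·cos(x)
  lim(x→0) f'(x)/g'(x) = lim(x→0) (sin(x))/(2·sin(x)·cos(x))
  = 1/2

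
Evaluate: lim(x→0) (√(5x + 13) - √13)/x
This is a standard limit.

Factor or rationalize the expression:
  lim(x→0) (√(5x + 13) - √13)/x = 5·sqrt(13)/26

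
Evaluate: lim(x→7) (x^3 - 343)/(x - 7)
This is a standard limit.

Factor or rationalize the expression:
  lim(x→7) (x^3 - 343)/(x - 7) = 147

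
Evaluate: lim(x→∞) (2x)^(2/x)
This is an exponential indeterminate form.

For exponential indeterminate forms, take the natural log:
  Let L = lim(x→∞) (2x)^(2/x)
  Then ln(L) = lim(x→∞) [exponent × ln(base)]
  Evaluate using L'Hôpital or standard limits, then exponentiate.
  L = 1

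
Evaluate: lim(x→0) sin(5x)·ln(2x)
This is a 0·∞ indeterminate form.

Rewrite 0·∞ as a quotient (0/0 or ∞/∞ form), then apply L'Hôpital's rule:
  lim(x→0) sin(5x)·ln(2x) = 0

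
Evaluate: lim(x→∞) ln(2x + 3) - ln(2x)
This is an ∞-∞ indeterminate form.

Combine fractions or rationalize to convert ∞-∞ to 0/0 form:
  lim(x→∞) ln(2x + 3) - ln(2x) = 0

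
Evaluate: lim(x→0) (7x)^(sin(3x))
This is an exponential indeterminate form.

For exponential indeterminate forms, take the natural log:
  Let L = lim(x→0) (7x)^(sin(3x))
  Then ln(L) = lim(x→0) [exponent × ln(base)]
  Evaluate using L'Hôpital or standard limits, then exponentiate.
  L = 1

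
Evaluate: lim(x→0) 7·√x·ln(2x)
This is a 0·∞ indeterminate form.

Rewrite 0·∞ as a quotient (0/0 or ∞/∞ form), then apply L'Hôpital's rule:
  lim(x→0) 7·√x·ln(2x) = 0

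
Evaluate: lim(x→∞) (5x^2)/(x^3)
This is an ∞/∞ indeterminate form.

Apply L'Hôpital's rule: differentiate numerator and denominator separately.
  f(x) = 5·x^2   ⇒   f'(x) = 10·x
  g(x) = x^3   ⇒   g'(x) = 3·x^2
  lim(x→∞) f'(x)/g'(x) = lim(x→∞) (10·x)/(3·x^2)
  = 0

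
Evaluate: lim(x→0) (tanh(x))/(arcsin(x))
This is a 0/0 indeterminate form.

Apply L'Hôpital's rule: differentiate numerator and denominator separately.
  f(x) = tanh(x)   ⇒   f'(x) = 1 - tanh(x)^2
  g(x) = asin(x)   ⇒   g'(x) = 1/sqrt(1 - x^2)
  lim(x→0) f'(x)/g'(x) = lim(x→0) (1 - tanh(x)^2)/(1/sqrt(1 - x^2))
  = 1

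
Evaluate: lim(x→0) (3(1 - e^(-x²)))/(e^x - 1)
This is a 0/0 indeterminate form.

Apply L'Hôpital's rule: differentiate numerator and denominator separately.
  f(x) = 3 - 3·e^(-x^2)   ⇒   f'(x) = 6·x·e^(-x^2)
  g(x) = e^(x) - 1   ⇒   g'(x) = e^(x)
  lim(x→0) f'(x)/g'(x) = lim(x→0) (6·x·e^(-x^2))/(e^(x))
  = 0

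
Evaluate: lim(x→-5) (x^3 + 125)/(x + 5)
This is a standard limit.

Factor or rationalize the expression:
  lim(x→-5) (x^3 + 125)/(x + 5) = 75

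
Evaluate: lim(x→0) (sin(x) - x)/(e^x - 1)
This is a 0/0 indeterminate form.

Apply L'Hôpital's rule: differentiate numerator and denominator separately.
  f(x) = -x + sin(x)   ⇒   f'(x) = cos(x) - 1
  g(x) = e^(x) - 1   ⇒   g'(x) = e^(x)
  lim(x→0) f'(x)/g'(x) = lim(x→0) (cos(x) - 1)/(e^(x))
  = 0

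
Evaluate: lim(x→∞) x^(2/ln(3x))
This is an exponential indeterminate form.

For exponential indeterminate forms, take the natural log:
  Let L = lim(x→∞) x^(2/ln(3x))
  Then ln(L) = lim(x→∞) [exponent × ln(base)]
  Evaluate using L'Hôpital or standard limits, then exponentiate.
  L = e²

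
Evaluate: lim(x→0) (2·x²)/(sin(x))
This is a 0/0 indeterminate form.

Apply L'Hôpital's rule: differentiate numerator and denominator separately.
  f(x) = 2·x^2   ⇒   f'(x) = 4·x
  g(x) = sin(x)   ⇒   g'(x) = cos(x)
  lim(x→0) f'(x)/g'(x) = lim(x→0) (4·x)/(cos(x))
  = 0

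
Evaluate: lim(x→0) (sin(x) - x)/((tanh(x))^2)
This is a 0/0 indeterminate form.

Apply L'Hôpital's rule: differentiate numerator and denominator separately.
  f(x) = -x + sin(x)   ⇒   f'(x) = cos(x) - 1
  g(x) = tanh(x)^2   ⇒   g'(x) = (2 - 2·tanh(x)^2)·tanh(x)
  lim(x→0) f'(x)/g'(x) = lim(x→0) (cos(x) - 1)/((2 - 2·tanh(x)^2)·tanh(x))
  = 0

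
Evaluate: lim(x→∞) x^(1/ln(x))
This is an exponential indeterminate form.

For exponential indeterminate forms, take the natural log:
  Let L = lim(x→∞) x^(1/ln(x))
  Then ln(L) = lim(x→∞) [exponent × ln(base)]
  Evaluate using L'Hôpital or standard limits, then exponentiate.
  L = e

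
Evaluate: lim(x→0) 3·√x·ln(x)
This is a 0·∞ indeterminate form.

Rewrite 0·∞ as a quotient (0/0 or ∞/∞ form), then apply L'Hôpital's rule:
  lim(x→0) 3·√x·ln(x) = 0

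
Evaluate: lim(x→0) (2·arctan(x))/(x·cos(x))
This is a 0/0 indeterminate form.

Apply L'Hôpital's rule: differentiate numerator and denominator separately.
  f(x) = 2·atan(x)   ⇒   f'(x) = 2/(x^2 + 1)
  g(x) = x·cos(x)   ⇒   g'(x) = -x·sin(x) + cos(x)
  lim(x→0) f'(x)/g'(x) = lim(x→0) (2/(x^2 + 1))/(-x·sin(x) + cos(x))
  = 2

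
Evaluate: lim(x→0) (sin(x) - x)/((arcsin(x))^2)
This is a 0/0 indeterminate form.

Apply L'Hôpital's rule: differentiate numerator and denominator separately.
  f(x) = -x + sin(x)   ⇒   f'(x) = cos(x) - 1
  g(x) = asin(x)^2   ⇒   g'(x) = 2·asin(x)/sqrt(1 - x^2)
  lim(x→0) f'(x)/g'(x) = lim(x→0) (cos(x) - 1)/(2·asin(x)/sqrt(1 - x^2))
  = 0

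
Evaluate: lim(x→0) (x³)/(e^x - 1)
This is a 0/0 indeterminate form.

Apply L'Hôpital's rule: differentiate numerator and denominator separately.
  f(x) = x^3   ⇒   f'(x) = 3·x^2
  g(x) = e^(x) - 1   ⇒   g'(x) = e^(x)
  lim(x→0) f'(x)/g'(x) = lim(x→0) (3·x^2)/(e^(x))
  = 0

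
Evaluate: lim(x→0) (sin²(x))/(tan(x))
This is a 0/0 indeterminate form.

Apply L'Hôpital's rule: differentiate numerator and denominator separately.
  f(x) = sin(x)^2   ⇒   f'(x) = 2·sin(x)·cos(x)
  g(x) = tan(x)   ⇒   g'(x) = tan(x)^2 + 1
  lim(x→0) f'(x)/g'(x) = lim(x→0) (2·sin(x)·cos(x))/(tan(x)^2 + 1)
  = 0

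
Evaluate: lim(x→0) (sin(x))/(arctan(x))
This is a 0/0 indeterminate form.

Apply L'Hôpital's rule: differentiate numerator and denominator separately.
  f(x) = sin(x)   ⇒   f'(x) = cos(x)
  g(x) = atan(x)   ⇒   g'(x) = 1/(x^2 + 1)
  lim(x→0) f'(x)/g'(x) = lim(x→0) (cos(x))/(1/(x^2 + 1))
  = 1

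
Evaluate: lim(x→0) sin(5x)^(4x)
This is an exponential indeterminate form.

For exponential indeterminate forms, take the natural log:
  Let L = lim(x→0) sin(5x)^(4x)
  Then ln(L) = lim(x→0) [exponent × ln(base)]
  Evaluate using L'Hôpital or standard limits, then exponentiate.
  L = 1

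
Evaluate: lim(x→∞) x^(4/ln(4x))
This is an exponential indeterminate form.

For exponential indeterminate forms, take the natural log:
  Let L = lim(x→∞) x^(4/ln(4x))
  Then ln(L) = lim(x→∞) [exponent × ln(base)]
  Evaluate using L'Hôpital or standard limits, then exponentiate.
  L = e^(4)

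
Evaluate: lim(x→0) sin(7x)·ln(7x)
This is a 0·∞ indeterminate form.

Rewrite 0·∞ as a quotient (0/0 or ∞/∞ form), then apply L'Hôpital's rule:
  lim(x→0) sin(7x)·ln(7x) = 0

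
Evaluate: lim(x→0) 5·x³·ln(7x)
This is a 0·∞ indeterminate form.

Rewrite 0·∞ as a quotient (0/0 or ∞/∞ form), then apply L'Hôpital's rule:
  lim(x→0) 5·x³·ln(7x) = 0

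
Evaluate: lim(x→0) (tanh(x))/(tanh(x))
This is a 0/0 indeterminate form.

Apply L'Hôpital's rule: differentiate numerator and denominator separately.
  f(x) = tanh(x)   ⇒   f'(x) = 1 - tanh(x)^2
  g(x) = tanh(x)   ⇒   g'(x) = 1 - tanh(x)^2
  lim(x→0) f'(x)/g'(x) = lim(x→0) (1 - tanh(x)^2)/(1 - tanh(x)^2)
  = 1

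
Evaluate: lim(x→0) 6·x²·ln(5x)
This is a 0·∞ indeterminate form.

Rewrite 0·∞ as a quotient (0/0 or ∞/∞ form), then apply L'Hôpital's rule:
  lim(x→0) 6·x²·ln(5x) = 0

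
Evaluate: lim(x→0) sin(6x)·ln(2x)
This is a 0·∞ indeterminate form.

Rewrite 0·∞ as a quotient (0/0 or ∞/∞ form), then apply L'Hôpital's rule:
  lim(x→0) sin(6x)·ln(2x) = 0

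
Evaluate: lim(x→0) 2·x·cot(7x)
This is a 0·∞ indeterminate form.

Rewrite 0·∞ as a quotient (0/0 or ∞/∞ form), then apply L'Hôpital's rule:
  lim(x→0) 2·x·cot(7x) = 2/7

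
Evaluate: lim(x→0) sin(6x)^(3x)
This is an exponential indeterminate form.

For exponential indeterminate forms, take the natural log:
  Let L = lim(x→0) sin(6x)^(3x)
  Then ln(L) = lim(x→0) [exponent × ln(base)]
  Evaluate using L'Hôpital or standard limits, then exponentiate.
  L = 1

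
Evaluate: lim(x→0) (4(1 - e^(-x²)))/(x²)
This is a 0/0 indeterminate form.

Apply L'Hôpital's rule: differentiate numerator and denominator separately.
  f(x) = 4 - 4·e^(-x^2)   ⇒   f'(x) = 8·x·e^(-x^2)
  g(x) = x^2   ⇒   g'(x) = 2·x
  lim(x→0) f'(x)/g'(x) = lim(x→0) (8·x·e^(-x^2))/(2·x)
  = 4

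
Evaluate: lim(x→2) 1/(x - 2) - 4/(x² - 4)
This is an ∞-∞ indeterminate form.

Combine fractions or rationalize to convert ∞-∞ to 0/0 form:
  lim(x→2) 1/(x - 2) - 4/(x² - 4) = 1/4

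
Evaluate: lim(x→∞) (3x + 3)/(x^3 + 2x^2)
This is an ∞/∞ indeterminate form.

Apply L'Hôpital's rule: differentiate numerator and denominator separately.
  f(x) = 3·x + 3   ⇒   f'(x) = 3
  g(x) = x^3 + 2·x^2   ⇒   g'(x) = 3·x^2 + 4·x
  lim(x→∞) f'(x)/g'(x) = lim(x→∞) (3)/(3·x^2 + 4·x)
  = 0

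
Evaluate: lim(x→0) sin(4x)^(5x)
This is an exponential indeterminate form.

For exponential indeterminate forms, take the natural log:
  Let L = lim(x→0) sin(4x)^(5x)
  Then ln(L) = lim(x→0) [exponent × ln(base)]
  Evaluate using L'Hôpital or standard limits, then exponentiate.
  L = 1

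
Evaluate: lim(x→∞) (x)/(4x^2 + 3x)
This is an ∞/∞ indeterminate form.

Apply L'Hôpital's rule: differentiate numerator and denominator separately.
  f(x) = x   ⇒   f'(x) = 1
  g(x) = 4·x^2 + 3·x   ⇒   g'(x) = 8·x + 3
  lim(x→∞) f'(x)/g'(x) = lim(x→∞) (1)/(8·x + 3)
  = 0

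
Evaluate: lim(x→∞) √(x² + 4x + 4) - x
This is an ∞-∞ indeterminate form.

Combine fractions or rationalize to convert ∞-∞ to 0/0 form:
  lim(x→∞) √(x² + 4x + 4) - x = 2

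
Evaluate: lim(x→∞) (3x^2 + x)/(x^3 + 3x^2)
This is an ∞/∞ indeterminate form.

Apply L'Hôpital's rule: differentiate numerator and denominator separately.
  f(x) = 3·x^2 + x   ⇒   f'(x) = 6·x + 1
  g(x) = x^3 + 3·x^2   ⇒   g'(x) = 3·x^2 + 6·x
  lim(x→∞) f'(x)/g'(x) = lim(x→∞) (6·x + 1)/(3·x^2 + 6·x)
  = 0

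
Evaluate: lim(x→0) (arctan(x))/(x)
This is a 0/0 indeterminate form.

Apply L'Hôpital's rule: differentiate numerator and denominator separately.
  f(x) = atan(x)   ⇒   f'(x) = 1/(x^2 + 1)
  g(x) = x   ⇒   g'(x) = 1
  lim(x→0) f'(x)/g'(x) = lim(x→0) (1/(x^2 + 1))/(1)
  = 1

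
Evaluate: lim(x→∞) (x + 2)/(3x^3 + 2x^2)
This is an ∞/∞ indeterminate form.

Apply L'Hôpital's rule: differentiate numerator and denominator separately.
  f(x) = x + 2   ⇒   f'(x) = 1
  g(x) = 3·x^3 + 2·x^2   ⇒   g'(x) = 9·x^2 + 4·x
  lim(x→∞) f'(x)/g'(x) = lim(x→∞) (1)/(9·x^2 + 4·x)
  = 0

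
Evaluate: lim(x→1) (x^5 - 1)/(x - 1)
This is a standard limit.

Factor or rationalize the expression:
  lim(x→1) (x^5 - 1)/(x - 1) = 5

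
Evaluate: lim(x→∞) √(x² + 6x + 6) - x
This is an ∞-∞ indeterminate form.

Combine fractions or rationalize to convert ∞-∞ to 0/0 form:
  lim(x→∞) √(x² + 6x + 6) - x = 3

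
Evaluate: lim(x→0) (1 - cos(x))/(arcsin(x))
This is a 0/0 indeterminate form.

Apply L'Hôpital's rule: differentiate numerator and denominator separately.
  f(x) = 1 - cos(x)   ⇒   f'(x) = sin(x)
  g(x) = asin(x)   ⇒   g'(x) = 1/sqrt(1 - x^2)
  lim(x→0) f'(x)/g'(x) = lim(x→0) (sin(x))/(1/sqrt(1 - x^2))
  = 0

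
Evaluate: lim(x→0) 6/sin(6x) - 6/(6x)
This is an ∞-∞ indeterminate form.

Combine fractions or rationalize to convert ∞-∞ to 0/0 form:
  lim(x→0) 6/sin(6x) - 6/(6x) = 0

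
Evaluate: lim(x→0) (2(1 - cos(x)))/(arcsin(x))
This is a 0/0 indeterminate form.

Apply L'Hôpital's rule: differentiate numerator and denominator separately.
  f(x) = 2 - 2·cos(x)   ⇒   f'(x) = 2·sin(x)
  g(x) = asin(x)   ⇒   g'(x) = 1/sqrt(1 - x^2)
  lim(x→0) f'(x)/g'(x) = lim(x→0) (2·sin(x))/(1/sqrt(1 - x^2))
  = 0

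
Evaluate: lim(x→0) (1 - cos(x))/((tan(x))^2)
This is a 0/0 indeterminate form.

Apply L'Hôpital's rule: differentiate numerator and denominator separately.
  f(x) = 1 - cos(x)   ⇒   f'(x) = sin(x)
  g(x) = tan(x)^2   ⇒   g'(x) = (2·tan(x)^2 + 2)·tan(x)
  lim(x→0) f'(x)/g'(x) = lim(x→0) (sin(x))/((2·tan(x)^2 + 2)·tan(x))
  = 1/2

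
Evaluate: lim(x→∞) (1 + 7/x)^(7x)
This is an exponential indeterminate form.

For exponential indeterminate forms, take the natural log:
  Let L = lim(x→∞) (1 + 7/x)^(7x)
  Then ln(L) = lim(x→∞) [exponent × ln(base)]
  Evaluate using L'Hôpital or standard limits, then exponentiate.
  L = e^(49)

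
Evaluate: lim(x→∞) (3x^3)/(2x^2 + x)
This is an ∞/∞ indeterminate form.

Apply L'Hôpital's rule: differentiate numerator and denominator separately.
  f(x) = 3·x^3   ⇒   f'(x) = 9·x^2
  g(x) = 2·x^2 + x   ⇒   g'(x) = 4·x + 1
  lim(x→∞) f'(x)/g'(x) = lim(x→∞) (9·x^2)/(4·x + 1)
  = ∞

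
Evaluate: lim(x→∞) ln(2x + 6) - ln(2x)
This is an ∞-∞ indeterminate form.

Combine fractions or rationalize to convert ∞-∞ to 0/0 form:
  lim(x→∞) ln(2x + 6) - ln(2x) = 0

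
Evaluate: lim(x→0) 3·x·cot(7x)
This is a 0·∞ indeterminate form.

Rewrite 0·∞ as a quotient (0/0 or ∞/∞ form), then apply L'Hôpital's rule:
  lim(x→0) 3·x·cot(7x) = 3/7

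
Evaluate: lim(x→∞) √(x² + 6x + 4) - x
This is an ∞-∞ indeterminate form.

Combine fractions or rationalize to convert ∞-∞ to 0/0 form:
  lim(x→∞) √(x² + 6x + 4) - x = 3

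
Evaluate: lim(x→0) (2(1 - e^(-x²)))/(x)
This is a 0/0 indeterminate form.

Apply L'Hôpital's rule: differentiate numerator and denominator separately.
  f(x) = 2 - 2·e^(-x^2)   ⇒   f'(x) = 4·x·e^(-x^2)
  g(x) = x   ⇒   g'(x) = 1
  lim(x→0) f'(x)/g'(x) = lim(x→0) (4·x·e^(-x^2))/(1)
  = 0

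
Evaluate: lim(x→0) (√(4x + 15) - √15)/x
This is a standard limit.

Factor or rationalize the expression:
  lim(x→0) (√(4x + 15) - √15)/x = 2·sqrt(15)/15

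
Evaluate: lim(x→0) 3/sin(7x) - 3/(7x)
This is an ∞-∞ indeterminate form.

Combine fractions or rationalize to convert ∞-∞ to 0/0 form:
  lim(x→0) 3/sin(7x) - 3/(7x) = 0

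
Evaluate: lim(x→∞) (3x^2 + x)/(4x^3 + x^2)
This is an ∞/∞ indeterminate form.

Apply L'Hôpital's rule: differentiate numerator and denominator separately.
  f(x) = 3·x^2 + x   ⇒   f'(x) = 6·x + 1
  g(x) = 4·x^3 + x^2   ⇒   g'(x) = 12·x^2 + 2·x
  lim(x→∞) f'(x)/g'(x) = lim(x→∞) (6·x + 1)/(12·x^2 + 2·x)
  = 0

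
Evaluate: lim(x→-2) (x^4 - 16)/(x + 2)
This is a standard limit.

Factor or rationalize the expression:
  lim(x→-2) (x^4 - 16)/(x + 2) = -32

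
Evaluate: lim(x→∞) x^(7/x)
This is an exponential indeterminate form.

For exponential indeterminate forms, take the natural log:
  Let L = lim(x→∞) x^(7/x)
  Then ln(L) = lim(x→∞) [exponent × ln(base)]
  Evaluate using L'Hôpital or standard limits, then exponentiate.
  L = 1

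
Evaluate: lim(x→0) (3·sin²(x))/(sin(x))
This is a 0/0 indeterminate form.

Apply L'Hôpital's rule: differentiate numerator and denominator separately.
  f(x) = 3·sin(x)^2   ⇒   f'(x) = 6·sin(x)·cos(x)
  g(x) = sin(x)   ⇒   g'(x) = cos(x)
  lim(x→0) f'(x)/g'(x) = lim(x→0) (6·sin(x)·cos(x))/(cos(x))
  = 0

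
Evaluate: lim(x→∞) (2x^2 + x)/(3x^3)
This is an ∞/∞ indeterminate form.

Apply L'Hôpital's rule: differentiate numerator and denominator separately.
  f(x) = 2·x^2 + x   ⇒   f'(x) = 4·x + 1
  g(x) = 3·x^3   ⇒   g'(x) = 9·x^2
  lim(x→∞) f'(x)/g'(x) = lim(x→∞) (4·x + 1)/(9·x^2)
  = 0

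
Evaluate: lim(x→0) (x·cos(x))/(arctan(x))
This is a 0/0 indeterminate form.

Apply L'Hôpital's rule: differentiate numerator and denominator separately.
  f(x) = x·cos(x)   ⇒   f'(x) = -x·sin(x) + cos(x)
  g(x) = atan(x)   ⇒   g'(x) = 1/(x^2 + 1)
  lim(x→0) f'(x)/g'(x) = lim(x→0) (-x·sin(x) + cos(x))/(1/(x^2 + 1))
  = 1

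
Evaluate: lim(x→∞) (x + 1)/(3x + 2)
This is an ∞/∞ indeterminate form.

Apply L'Hôpital's rule: differentiate numerator and denominator separately.
  f(x) = x + 1   ⇒   f'(x) = 1
  g(x) = 3·x + 2   ⇒   g'(x) = 3
  lim(x→∞) f'(x)/g'(x) = lim(x→∞) (1)/(3)
  = 1/3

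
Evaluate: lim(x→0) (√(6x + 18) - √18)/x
This is a standard limit.

Factor or rationalize the expression:
  lim(x→0) (√(6x + 18) - √18)/x = sqrt(2)/2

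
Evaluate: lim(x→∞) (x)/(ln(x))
This is an ∞/∞ indeterminate form.

Apply L'Hôpital's rule: differentiate numerator and denominator separately.
  f(x) = x   ⇒   f'(x) = 1
  g(x) = ln(x)   ⇒   g'(x) = 1/x
  lim(x→∞) f'(x)/g'(x) = lim(x→∞) (1)/(1/x)
  = ∞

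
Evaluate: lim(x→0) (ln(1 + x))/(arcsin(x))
This is a 0/0 indeterminate form.

Apply L'Hôpital's rule: differentiate numerator and denominator separately.
  f(x) = ln(x + 1)   ⇒   f'(x) = 1/(x + 1)
  g(x) = asin(x)   ⇒   g'(x) = 1/sqrt(1 - x^2)
  lim(x→0) f'(x)/g'(x) = lim(x→0) (1/(x + 1))/(1/sqrt(1 - x^2))
  = 1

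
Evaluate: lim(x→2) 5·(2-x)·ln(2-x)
This is a 0·∞ indeterminate form.

Rewrite 0·∞ as a quotient (0/0 or ∞/∞ form), then apply L'Hôpital's rule:
  lim(x→2) 5·(2-x)·ln(2-x) = 0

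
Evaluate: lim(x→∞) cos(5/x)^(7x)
This is an exponential indeterminate form.

For exponential indeterminate forms, take the natural log:
  Let L = lim(x→∞) cos(5/x)^(7x)
  Then ln(L) = lim(x→∞) [exponent × ln(base)]
  Evaluate using L'Hôpital or standard limits, then exponentiate.
  L = 1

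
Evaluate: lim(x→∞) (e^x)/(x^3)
This is an ∞/∞ indeterminate form.

Apply L'Hôpital's rule: differentiate numerator and denominator separately.
  f(x) = e^(x)   ⇒   f'(x) = e^(x)
  g(x) = x^3   ⇒   g'(x) = 3·x^2
  lim(x→∞) f'(x)/g'(x) = lim(x→∞) (e^(x))/(3·x^2)
  = ∞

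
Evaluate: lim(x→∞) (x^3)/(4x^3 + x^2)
This is an ∞/∞ indeterminate form.

Apply L'Hôpital's rule: differentiate numerator and denominator separately.
  f(x) = x^3   ⇒   f'(x) = 3·x^2
  g(x) = 4·x^3 + x^2   ⇒   g'(x) = 12·x^2 + 2·x
  lim(x→∞) f'(x)/g'(x) = lim(x→∞) (3·x^2)/(12·x^2 + 2·x)
  = 1/4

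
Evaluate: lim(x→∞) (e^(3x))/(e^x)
This is an ∞/∞ indeterminate form.

Apply L'Hôpital's rule: differentiate numerator and denominator separately.
  f(x) = e^(3·x)   ⇒   f'(x) = 3·e^(3·x)
  g(x) = e^(x)   ⇒   g'(x) = e^(x)
  lim(x→∞) f'(x)/g'(x) = lim(x→∞) (3·e^(3·x))/(e^(x))
  = ∞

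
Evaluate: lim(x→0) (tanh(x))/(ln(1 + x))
This is a 0/0 indeterminate form.

Apply L'Hôpital's rule: differentiate numerator and denominator separately.
  f(x) = tanh(x)   ⇒   f'(x) = 1 - tanh(x)^2
  g(x) = ln(x + 1)   ⇒   g'(x) = 1/(x + 1)
  lim(x→0) f'(x)/g'(x) = lim(x→0) (1 - tanh(x)^2)/(1/(x + 1))
  = 1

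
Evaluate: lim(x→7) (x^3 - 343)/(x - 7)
This is a standard limit.

Factor or rationalize the expression:
  lim(x→7) (x^3 - 343)/(x - 7) = 147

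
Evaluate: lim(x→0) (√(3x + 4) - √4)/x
This is a standard limit.

Factor or rationalize the expression:
  lim(x→0) (√(3x + 4) - √4)/x = 3/4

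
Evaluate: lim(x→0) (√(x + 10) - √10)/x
This is a standard limit.

Factor or rationalize the expression:
  lim(x→0) (√(x + 10) - √10)/x = sqrt(10)/20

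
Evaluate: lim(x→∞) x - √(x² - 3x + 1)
This is an ∞-∞ indeterminate form.

Combine fractions or rationalize to convert ∞-∞ to 0/0 form:
  lim(x→∞) x - √(x² - 3x + 1) = 3/2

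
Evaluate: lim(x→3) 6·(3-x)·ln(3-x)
This is a 0·∞ indeterminate form.

Rewrite 0·∞ as a quotient (0/0 or ∞/∞ form), then apply L'Hôpital's rule:
  lim(x→3) 6·(3-x)·ln(3-x) = 0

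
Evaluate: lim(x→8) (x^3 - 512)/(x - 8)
This is a standard limit.

Factor or rationalize the expression:
  lim(x→8) (x^3 - 512)/(x - 8) = 192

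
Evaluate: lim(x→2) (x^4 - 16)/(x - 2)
This is a standard limit.

Factor or rationalize the expression:
  lim(x→2) (x^4 - 16)/(x - 2) = 32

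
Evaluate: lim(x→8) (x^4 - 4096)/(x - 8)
This is a standard limit.

Factor or rationalize the expression:
  lim(x→8) (x^4 - 4096)/(x - 8) = 2048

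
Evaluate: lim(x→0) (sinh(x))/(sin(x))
This is a 0/0 indeterminate form.

Apply L'Hôpital's rule: differentiate numerator and denominator separately.
  f(x) = sinh(x)   ⇒   f'(x) = cosh(x)
  g(x) = sin(x)   ⇒   g'(x) = cos(x)
  lim(x→0) f'(x)/g'(x) = lim(x→0) (cosh(x))/(cos(x))
  = 1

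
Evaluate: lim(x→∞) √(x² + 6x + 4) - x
This is an ∞-∞ indeterminate form.

Combine fractions or rationalize to convert ∞-∞ to 0/0 form:
  lim(x→∞) √(x² + 6x + 4) - x = 3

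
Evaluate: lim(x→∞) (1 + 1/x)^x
This is an exponential indeterminate form.

For exponential indeterminate forms, take the natural log:
  Let L = lim(x→∞) (1 + 1/x)^x
  Then ln(L) = lim(x→∞) [exponent × ln(base)]
  Evaluate using L'Hôpital or standard limits, then exponentiate.
  L = e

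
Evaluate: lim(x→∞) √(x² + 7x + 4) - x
This is an ∞-∞ indeterminate form.

Combine fractions or rationalize to convert ∞-∞ to 0/0 form:
  lim(x→∞) √(x² + 7x + 4) - x = 7/2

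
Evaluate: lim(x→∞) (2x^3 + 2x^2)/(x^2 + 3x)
This is an ∞/∞ indeterminate form.

Apply L'Hôpital's rule: differentiate numerator and denominator separately.
  f(x) = 2·x^3 + 2·x^2   ⇒   f'(x) = 6·x^2 + 4·x
  g(x) = x^2 + 3·x   ⇒   g'(x) = 2·x + 3
  lim(x→∞) f'(x)/g'(x) = lim(x→∞) (6·x^2 + 4·x)/(2·x + 3)
  = ∞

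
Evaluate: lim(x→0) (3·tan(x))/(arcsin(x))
This is a 0/0 indeterminate form.

Apply L'Hôpital's rule: differentiate numerator and denominator separately.
  f(x) = 3·tan(x)   ⇒   f'(x) = 3·tan(x)^2 + 3
  g(x) = asin(x)   ⇒   g'(x) = 1/sqrt(1 - x^2)
  lim(x→0) f'(x)/g'(x) = lim(x→0) (3·tan(x)^2 + 3)/(1/sqrt(1 - x^2))
  = 3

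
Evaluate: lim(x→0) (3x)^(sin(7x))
This is an exponential indeterminate form.

For exponential indeterminate forms, take the natural log:
  Let L = lim(x→0) (3x)^(sin(7x))
  Then ln(L) = lim(x→0) [exponent × ln(base)]
  Evaluate using L'Hôpital or standard limits, then exponentiate.
  L = 1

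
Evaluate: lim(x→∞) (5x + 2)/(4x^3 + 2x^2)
This is an ∞/∞ indeterminate form.

Apply L'Hôpital's rule: differentiate numerator and denominator separately.
  f(x) = 5·x + 2   ⇒   f'(x) = 5
  g(x) = 4·x^3 + 2·x^2   ⇒   g'(x) = 12·x^2 + 4·x
  lim(x→∞) f'(x)/g'(x) = lim(x→∞) (5)/(12·x^2 + 4·x)
  = 0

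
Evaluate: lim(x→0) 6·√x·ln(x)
This is a 0·∞ indeterminate form.

Rewrite 0·∞ as a quotient (0/0 or ∞/∞ form), then apply L'Hôpital's rule:
  lim(x→0) 6·√x·ln(x) = 0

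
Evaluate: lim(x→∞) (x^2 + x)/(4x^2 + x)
This is an ∞/∞ indeterminate form.

Apply L'Hôpital's rule: differentiate numerator and denominator separately.
  f(x) = x^2 + x   ⇒   f'(x) = 2·x + 1
  g(x) = 4·x^2 + x   ⇒   g'(x) = 8·x + 1
  lim(x→∞) f'(x)/g'(x) = lim(x→∞) (2·x + 1)/(8·x + 1)
  = 1/4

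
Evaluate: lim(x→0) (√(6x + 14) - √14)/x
This is a standard limit.

Factor or rationalize the expression:
  lim(x→0) (√(6x + 14) - √14)/x = 3·sqrt(14)/14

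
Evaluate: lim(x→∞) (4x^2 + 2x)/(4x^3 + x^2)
This is an ∞/∞ indeterminate form.

Apply L'Hôpital's rule: differentiate numerator and denominator separately.
  f(x) = 4·x^2 + 2·x   ⇒   f'(x) = 8·x + 2
  g(x) = 4·x^3 + x^2   ⇒   g'(x) = 12·x^2 + 2·x
  lim(x→∞) f'(x)/g'(x) = lim(x→∞) (8·x + 2)/(12·x^2 + 2·x)
  = 0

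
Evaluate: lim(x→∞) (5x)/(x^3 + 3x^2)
This is an ∞/∞ indeterminate form.

Apply L'Hôpital's rule: differentiate numerator and denominator separately.
  f(x) = 5·x   ⇒   f'(x) = 5
  g(x) = x^3 + 3·x^2   ⇒   g'(x) = 3·x^2 + 6·x
  lim(x→∞) f'(x)/g'(x) = lim(x→∞) (5)/(3·x^2 + 6·x)
  = 0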